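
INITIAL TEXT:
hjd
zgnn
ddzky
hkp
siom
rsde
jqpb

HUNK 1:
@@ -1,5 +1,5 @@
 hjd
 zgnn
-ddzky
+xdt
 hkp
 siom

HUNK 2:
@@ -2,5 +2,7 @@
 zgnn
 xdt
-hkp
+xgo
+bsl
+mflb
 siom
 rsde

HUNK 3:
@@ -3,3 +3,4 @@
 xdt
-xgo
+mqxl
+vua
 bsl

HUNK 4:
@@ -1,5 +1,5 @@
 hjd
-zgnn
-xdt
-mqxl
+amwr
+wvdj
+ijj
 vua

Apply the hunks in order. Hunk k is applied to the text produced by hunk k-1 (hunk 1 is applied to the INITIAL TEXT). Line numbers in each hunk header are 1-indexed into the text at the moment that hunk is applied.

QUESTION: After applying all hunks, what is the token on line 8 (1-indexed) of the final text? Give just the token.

Answer: siom

Derivation:
Hunk 1: at line 1 remove [ddzky] add [xdt] -> 7 lines: hjd zgnn xdt hkp siom rsde jqpb
Hunk 2: at line 2 remove [hkp] add [xgo,bsl,mflb] -> 9 lines: hjd zgnn xdt xgo bsl mflb siom rsde jqpb
Hunk 3: at line 3 remove [xgo] add [mqxl,vua] -> 10 lines: hjd zgnn xdt mqxl vua bsl mflb siom rsde jqpb
Hunk 4: at line 1 remove [zgnn,xdt,mqxl] add [amwr,wvdj,ijj] -> 10 lines: hjd amwr wvdj ijj vua bsl mflb siom rsde jqpb
Final line 8: siom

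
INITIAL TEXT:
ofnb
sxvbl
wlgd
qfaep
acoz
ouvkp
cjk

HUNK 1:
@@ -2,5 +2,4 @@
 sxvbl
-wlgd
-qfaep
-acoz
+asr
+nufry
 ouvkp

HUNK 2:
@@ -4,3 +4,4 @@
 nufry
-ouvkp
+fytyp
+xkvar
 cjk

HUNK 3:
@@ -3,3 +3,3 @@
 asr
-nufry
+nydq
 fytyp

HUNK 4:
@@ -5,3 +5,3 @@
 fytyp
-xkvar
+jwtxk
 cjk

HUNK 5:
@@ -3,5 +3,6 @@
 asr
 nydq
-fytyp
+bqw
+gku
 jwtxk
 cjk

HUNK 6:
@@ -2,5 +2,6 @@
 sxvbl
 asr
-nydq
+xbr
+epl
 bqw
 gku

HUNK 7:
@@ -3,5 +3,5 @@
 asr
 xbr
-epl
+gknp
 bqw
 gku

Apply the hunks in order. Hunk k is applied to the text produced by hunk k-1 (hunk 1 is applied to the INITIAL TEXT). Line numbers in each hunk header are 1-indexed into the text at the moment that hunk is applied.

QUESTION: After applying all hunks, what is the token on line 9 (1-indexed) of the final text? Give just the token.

Hunk 1: at line 2 remove [wlgd,qfaep,acoz] add [asr,nufry] -> 6 lines: ofnb sxvbl asr nufry ouvkp cjk
Hunk 2: at line 4 remove [ouvkp] add [fytyp,xkvar] -> 7 lines: ofnb sxvbl asr nufry fytyp xkvar cjk
Hunk 3: at line 3 remove [nufry] add [nydq] -> 7 lines: ofnb sxvbl asr nydq fytyp xkvar cjk
Hunk 4: at line 5 remove [xkvar] add [jwtxk] -> 7 lines: ofnb sxvbl asr nydq fytyp jwtxk cjk
Hunk 5: at line 3 remove [fytyp] add [bqw,gku] -> 8 lines: ofnb sxvbl asr nydq bqw gku jwtxk cjk
Hunk 6: at line 2 remove [nydq] add [xbr,epl] -> 9 lines: ofnb sxvbl asr xbr epl bqw gku jwtxk cjk
Hunk 7: at line 3 remove [epl] add [gknp] -> 9 lines: ofnb sxvbl asr xbr gknp bqw gku jwtxk cjk
Final line 9: cjk

Answer: cjk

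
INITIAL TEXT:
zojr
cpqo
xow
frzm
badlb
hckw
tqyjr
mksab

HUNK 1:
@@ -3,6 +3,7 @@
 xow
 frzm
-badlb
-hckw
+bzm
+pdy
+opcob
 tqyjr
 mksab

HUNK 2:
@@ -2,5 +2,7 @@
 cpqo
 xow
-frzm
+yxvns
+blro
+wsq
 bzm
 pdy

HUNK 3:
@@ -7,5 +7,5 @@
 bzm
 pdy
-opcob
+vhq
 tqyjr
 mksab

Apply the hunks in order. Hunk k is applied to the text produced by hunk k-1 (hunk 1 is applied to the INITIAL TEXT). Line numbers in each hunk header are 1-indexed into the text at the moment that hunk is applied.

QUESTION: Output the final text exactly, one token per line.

Hunk 1: at line 3 remove [badlb,hckw] add [bzm,pdy,opcob] -> 9 lines: zojr cpqo xow frzm bzm pdy opcob tqyjr mksab
Hunk 2: at line 2 remove [frzm] add [yxvns,blro,wsq] -> 11 lines: zojr cpqo xow yxvns blro wsq bzm pdy opcob tqyjr mksab
Hunk 3: at line 7 remove [opcob] add [vhq] -> 11 lines: zojr cpqo xow yxvns blro wsq bzm pdy vhq tqyjr mksab

Answer: zojr
cpqo
xow
yxvns
blro
wsq
bzm
pdy
vhq
tqyjr
mksab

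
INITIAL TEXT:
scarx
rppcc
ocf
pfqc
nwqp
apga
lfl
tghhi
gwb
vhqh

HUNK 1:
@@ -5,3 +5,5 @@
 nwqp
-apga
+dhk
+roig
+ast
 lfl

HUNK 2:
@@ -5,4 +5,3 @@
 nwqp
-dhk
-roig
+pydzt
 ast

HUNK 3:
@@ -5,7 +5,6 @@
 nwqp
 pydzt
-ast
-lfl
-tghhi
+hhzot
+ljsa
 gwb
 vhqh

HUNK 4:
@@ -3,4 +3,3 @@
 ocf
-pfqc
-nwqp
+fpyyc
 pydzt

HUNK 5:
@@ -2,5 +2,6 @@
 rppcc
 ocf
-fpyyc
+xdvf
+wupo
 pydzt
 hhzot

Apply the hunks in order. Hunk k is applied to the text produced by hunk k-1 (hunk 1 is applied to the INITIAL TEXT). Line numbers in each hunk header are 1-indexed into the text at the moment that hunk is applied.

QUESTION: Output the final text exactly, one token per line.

Hunk 1: at line 5 remove [apga] add [dhk,roig,ast] -> 12 lines: scarx rppcc ocf pfqc nwqp dhk roig ast lfl tghhi gwb vhqh
Hunk 2: at line 5 remove [dhk,roig] add [pydzt] -> 11 lines: scarx rppcc ocf pfqc nwqp pydzt ast lfl tghhi gwb vhqh
Hunk 3: at line 5 remove [ast,lfl,tghhi] add [hhzot,ljsa] -> 10 lines: scarx rppcc ocf pfqc nwqp pydzt hhzot ljsa gwb vhqh
Hunk 4: at line 3 remove [pfqc,nwqp] add [fpyyc] -> 9 lines: scarx rppcc ocf fpyyc pydzt hhzot ljsa gwb vhqh
Hunk 5: at line 2 remove [fpyyc] add [xdvf,wupo] -> 10 lines: scarx rppcc ocf xdvf wupo pydzt hhzot ljsa gwb vhqh

Answer: scarx
rppcc
ocf
xdvf
wupo
pydzt
hhzot
ljsa
gwb
vhqh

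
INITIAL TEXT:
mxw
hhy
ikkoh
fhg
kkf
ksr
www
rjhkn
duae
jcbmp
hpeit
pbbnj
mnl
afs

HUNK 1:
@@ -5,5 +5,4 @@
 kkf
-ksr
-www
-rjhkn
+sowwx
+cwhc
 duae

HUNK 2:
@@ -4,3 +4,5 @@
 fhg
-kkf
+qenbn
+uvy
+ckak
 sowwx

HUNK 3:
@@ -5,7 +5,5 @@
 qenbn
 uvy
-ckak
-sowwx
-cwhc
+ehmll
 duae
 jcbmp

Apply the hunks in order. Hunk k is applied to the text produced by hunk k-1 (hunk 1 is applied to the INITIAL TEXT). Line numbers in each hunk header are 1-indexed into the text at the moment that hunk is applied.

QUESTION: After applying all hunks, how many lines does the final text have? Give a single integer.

Hunk 1: at line 5 remove [ksr,www,rjhkn] add [sowwx,cwhc] -> 13 lines: mxw hhy ikkoh fhg kkf sowwx cwhc duae jcbmp hpeit pbbnj mnl afs
Hunk 2: at line 4 remove [kkf] add [qenbn,uvy,ckak] -> 15 lines: mxw hhy ikkoh fhg qenbn uvy ckak sowwx cwhc duae jcbmp hpeit pbbnj mnl afs
Hunk 3: at line 5 remove [ckak,sowwx,cwhc] add [ehmll] -> 13 lines: mxw hhy ikkoh fhg qenbn uvy ehmll duae jcbmp hpeit pbbnj mnl afs
Final line count: 13

Answer: 13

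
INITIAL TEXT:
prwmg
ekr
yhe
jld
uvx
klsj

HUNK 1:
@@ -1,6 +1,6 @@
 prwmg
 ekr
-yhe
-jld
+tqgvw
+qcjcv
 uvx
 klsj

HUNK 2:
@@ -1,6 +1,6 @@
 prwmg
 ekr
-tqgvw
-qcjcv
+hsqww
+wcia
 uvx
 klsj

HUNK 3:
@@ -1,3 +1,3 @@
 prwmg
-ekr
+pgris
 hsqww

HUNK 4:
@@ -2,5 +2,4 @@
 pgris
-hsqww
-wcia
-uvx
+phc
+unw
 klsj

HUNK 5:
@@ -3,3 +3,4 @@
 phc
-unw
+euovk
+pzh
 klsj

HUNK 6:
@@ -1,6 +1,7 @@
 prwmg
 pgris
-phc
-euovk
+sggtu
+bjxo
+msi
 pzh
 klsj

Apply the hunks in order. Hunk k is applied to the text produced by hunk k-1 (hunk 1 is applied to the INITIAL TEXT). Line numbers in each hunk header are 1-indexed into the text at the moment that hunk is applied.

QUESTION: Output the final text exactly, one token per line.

Hunk 1: at line 1 remove [yhe,jld] add [tqgvw,qcjcv] -> 6 lines: prwmg ekr tqgvw qcjcv uvx klsj
Hunk 2: at line 1 remove [tqgvw,qcjcv] add [hsqww,wcia] -> 6 lines: prwmg ekr hsqww wcia uvx klsj
Hunk 3: at line 1 remove [ekr] add [pgris] -> 6 lines: prwmg pgris hsqww wcia uvx klsj
Hunk 4: at line 2 remove [hsqww,wcia,uvx] add [phc,unw] -> 5 lines: prwmg pgris phc unw klsj
Hunk 5: at line 3 remove [unw] add [euovk,pzh] -> 6 lines: prwmg pgris phc euovk pzh klsj
Hunk 6: at line 1 remove [phc,euovk] add [sggtu,bjxo,msi] -> 7 lines: prwmg pgris sggtu bjxo msi pzh klsj

Answer: prwmg
pgris
sggtu
bjxo
msi
pzh
klsj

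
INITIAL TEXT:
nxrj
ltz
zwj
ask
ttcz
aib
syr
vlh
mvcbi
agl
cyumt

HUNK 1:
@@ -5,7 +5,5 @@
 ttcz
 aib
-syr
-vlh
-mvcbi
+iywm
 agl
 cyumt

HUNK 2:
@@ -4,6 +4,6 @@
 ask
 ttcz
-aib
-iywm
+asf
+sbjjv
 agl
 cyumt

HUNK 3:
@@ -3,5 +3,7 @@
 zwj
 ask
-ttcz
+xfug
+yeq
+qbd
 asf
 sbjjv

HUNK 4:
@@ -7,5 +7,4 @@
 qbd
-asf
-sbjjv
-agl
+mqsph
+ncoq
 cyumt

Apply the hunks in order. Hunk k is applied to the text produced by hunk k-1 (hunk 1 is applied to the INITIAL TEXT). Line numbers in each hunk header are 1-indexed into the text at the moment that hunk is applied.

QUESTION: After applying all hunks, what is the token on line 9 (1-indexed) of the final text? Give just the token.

Answer: ncoq

Derivation:
Hunk 1: at line 5 remove [syr,vlh,mvcbi] add [iywm] -> 9 lines: nxrj ltz zwj ask ttcz aib iywm agl cyumt
Hunk 2: at line 4 remove [aib,iywm] add [asf,sbjjv] -> 9 lines: nxrj ltz zwj ask ttcz asf sbjjv agl cyumt
Hunk 3: at line 3 remove [ttcz] add [xfug,yeq,qbd] -> 11 lines: nxrj ltz zwj ask xfug yeq qbd asf sbjjv agl cyumt
Hunk 4: at line 7 remove [asf,sbjjv,agl] add [mqsph,ncoq] -> 10 lines: nxrj ltz zwj ask xfug yeq qbd mqsph ncoq cyumt
Final line 9: ncoq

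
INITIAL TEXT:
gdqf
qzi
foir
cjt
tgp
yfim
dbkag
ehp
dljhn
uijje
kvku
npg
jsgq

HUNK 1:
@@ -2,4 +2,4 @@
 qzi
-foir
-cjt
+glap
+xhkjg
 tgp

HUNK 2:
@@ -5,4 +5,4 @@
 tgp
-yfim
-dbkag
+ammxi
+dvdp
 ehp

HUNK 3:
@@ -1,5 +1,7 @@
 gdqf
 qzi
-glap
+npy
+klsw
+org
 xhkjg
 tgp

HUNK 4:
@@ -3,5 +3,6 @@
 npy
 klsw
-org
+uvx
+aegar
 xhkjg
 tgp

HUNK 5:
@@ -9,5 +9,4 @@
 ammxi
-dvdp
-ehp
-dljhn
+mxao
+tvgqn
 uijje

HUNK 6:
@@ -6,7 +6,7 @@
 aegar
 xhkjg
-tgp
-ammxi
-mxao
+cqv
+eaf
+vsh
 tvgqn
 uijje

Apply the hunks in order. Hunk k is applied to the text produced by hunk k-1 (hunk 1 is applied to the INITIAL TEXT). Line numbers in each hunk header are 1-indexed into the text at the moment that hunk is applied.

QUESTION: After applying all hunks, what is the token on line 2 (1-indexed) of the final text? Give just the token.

Hunk 1: at line 2 remove [foir,cjt] add [glap,xhkjg] -> 13 lines: gdqf qzi glap xhkjg tgp yfim dbkag ehp dljhn uijje kvku npg jsgq
Hunk 2: at line 5 remove [yfim,dbkag] add [ammxi,dvdp] -> 13 lines: gdqf qzi glap xhkjg tgp ammxi dvdp ehp dljhn uijje kvku npg jsgq
Hunk 3: at line 1 remove [glap] add [npy,klsw,org] -> 15 lines: gdqf qzi npy klsw org xhkjg tgp ammxi dvdp ehp dljhn uijje kvku npg jsgq
Hunk 4: at line 3 remove [org] add [uvx,aegar] -> 16 lines: gdqf qzi npy klsw uvx aegar xhkjg tgp ammxi dvdp ehp dljhn uijje kvku npg jsgq
Hunk 5: at line 9 remove [dvdp,ehp,dljhn] add [mxao,tvgqn] -> 15 lines: gdqf qzi npy klsw uvx aegar xhkjg tgp ammxi mxao tvgqn uijje kvku npg jsgq
Hunk 6: at line 6 remove [tgp,ammxi,mxao] add [cqv,eaf,vsh] -> 15 lines: gdqf qzi npy klsw uvx aegar xhkjg cqv eaf vsh tvgqn uijje kvku npg jsgq
Final line 2: qzi

Answer: qzi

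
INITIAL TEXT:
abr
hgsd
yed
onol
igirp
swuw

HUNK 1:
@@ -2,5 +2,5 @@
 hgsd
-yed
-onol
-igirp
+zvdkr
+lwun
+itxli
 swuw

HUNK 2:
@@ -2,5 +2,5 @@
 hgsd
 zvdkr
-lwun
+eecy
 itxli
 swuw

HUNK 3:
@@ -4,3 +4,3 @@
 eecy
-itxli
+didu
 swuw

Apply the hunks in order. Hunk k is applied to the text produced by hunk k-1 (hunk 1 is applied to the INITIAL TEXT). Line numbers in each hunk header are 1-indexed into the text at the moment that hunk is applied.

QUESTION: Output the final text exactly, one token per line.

Hunk 1: at line 2 remove [yed,onol,igirp] add [zvdkr,lwun,itxli] -> 6 lines: abr hgsd zvdkr lwun itxli swuw
Hunk 2: at line 2 remove [lwun] add [eecy] -> 6 lines: abr hgsd zvdkr eecy itxli swuw
Hunk 3: at line 4 remove [itxli] add [didu] -> 6 lines: abr hgsd zvdkr eecy didu swuw

Answer: abr
hgsd
zvdkr
eecy
didu
swuw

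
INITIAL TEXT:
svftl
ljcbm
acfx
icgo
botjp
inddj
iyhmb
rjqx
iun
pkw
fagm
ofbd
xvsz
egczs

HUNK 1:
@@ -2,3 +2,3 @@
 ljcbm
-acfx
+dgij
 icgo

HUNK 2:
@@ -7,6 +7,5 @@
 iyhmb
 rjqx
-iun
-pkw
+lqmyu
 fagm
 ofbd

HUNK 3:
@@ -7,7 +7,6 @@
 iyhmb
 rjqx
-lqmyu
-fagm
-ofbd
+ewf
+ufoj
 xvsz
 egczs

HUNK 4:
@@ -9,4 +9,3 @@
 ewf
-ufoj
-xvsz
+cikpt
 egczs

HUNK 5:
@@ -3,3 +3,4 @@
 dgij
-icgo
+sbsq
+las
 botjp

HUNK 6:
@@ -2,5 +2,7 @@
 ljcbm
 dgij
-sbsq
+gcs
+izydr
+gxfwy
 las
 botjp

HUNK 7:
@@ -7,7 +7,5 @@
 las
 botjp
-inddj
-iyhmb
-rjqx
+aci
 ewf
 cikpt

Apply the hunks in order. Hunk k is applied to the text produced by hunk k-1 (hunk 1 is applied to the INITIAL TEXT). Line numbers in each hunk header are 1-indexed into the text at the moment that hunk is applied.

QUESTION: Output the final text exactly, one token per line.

Answer: svftl
ljcbm
dgij
gcs
izydr
gxfwy
las
botjp
aci
ewf
cikpt
egczs

Derivation:
Hunk 1: at line 2 remove [acfx] add [dgij] -> 14 lines: svftl ljcbm dgij icgo botjp inddj iyhmb rjqx iun pkw fagm ofbd xvsz egczs
Hunk 2: at line 7 remove [iun,pkw] add [lqmyu] -> 13 lines: svftl ljcbm dgij icgo botjp inddj iyhmb rjqx lqmyu fagm ofbd xvsz egczs
Hunk 3: at line 7 remove [lqmyu,fagm,ofbd] add [ewf,ufoj] -> 12 lines: svftl ljcbm dgij icgo botjp inddj iyhmb rjqx ewf ufoj xvsz egczs
Hunk 4: at line 9 remove [ufoj,xvsz] add [cikpt] -> 11 lines: svftl ljcbm dgij icgo botjp inddj iyhmb rjqx ewf cikpt egczs
Hunk 5: at line 3 remove [icgo] add [sbsq,las] -> 12 lines: svftl ljcbm dgij sbsq las botjp inddj iyhmb rjqx ewf cikpt egczs
Hunk 6: at line 2 remove [sbsq] add [gcs,izydr,gxfwy] -> 14 lines: svftl ljcbm dgij gcs izydr gxfwy las botjp inddj iyhmb rjqx ewf cikpt egczs
Hunk 7: at line 7 remove [inddj,iyhmb,rjqx] add [aci] -> 12 lines: svftl ljcbm dgij gcs izydr gxfwy las botjp aci ewf cikpt egczs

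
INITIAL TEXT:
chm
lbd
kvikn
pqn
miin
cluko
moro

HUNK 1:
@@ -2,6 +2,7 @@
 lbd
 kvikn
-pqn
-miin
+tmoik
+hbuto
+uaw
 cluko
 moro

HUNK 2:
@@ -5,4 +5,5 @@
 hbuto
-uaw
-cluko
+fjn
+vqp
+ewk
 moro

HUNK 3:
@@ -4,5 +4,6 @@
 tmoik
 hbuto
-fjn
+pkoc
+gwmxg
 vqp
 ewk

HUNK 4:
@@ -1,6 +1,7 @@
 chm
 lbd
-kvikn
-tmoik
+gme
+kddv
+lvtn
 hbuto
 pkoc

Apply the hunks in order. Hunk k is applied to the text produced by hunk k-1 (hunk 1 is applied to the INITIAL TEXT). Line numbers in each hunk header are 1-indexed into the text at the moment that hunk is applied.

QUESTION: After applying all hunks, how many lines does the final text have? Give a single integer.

Answer: 11

Derivation:
Hunk 1: at line 2 remove [pqn,miin] add [tmoik,hbuto,uaw] -> 8 lines: chm lbd kvikn tmoik hbuto uaw cluko moro
Hunk 2: at line 5 remove [uaw,cluko] add [fjn,vqp,ewk] -> 9 lines: chm lbd kvikn tmoik hbuto fjn vqp ewk moro
Hunk 3: at line 4 remove [fjn] add [pkoc,gwmxg] -> 10 lines: chm lbd kvikn tmoik hbuto pkoc gwmxg vqp ewk moro
Hunk 4: at line 1 remove [kvikn,tmoik] add [gme,kddv,lvtn] -> 11 lines: chm lbd gme kddv lvtn hbuto pkoc gwmxg vqp ewk moro
Final line count: 11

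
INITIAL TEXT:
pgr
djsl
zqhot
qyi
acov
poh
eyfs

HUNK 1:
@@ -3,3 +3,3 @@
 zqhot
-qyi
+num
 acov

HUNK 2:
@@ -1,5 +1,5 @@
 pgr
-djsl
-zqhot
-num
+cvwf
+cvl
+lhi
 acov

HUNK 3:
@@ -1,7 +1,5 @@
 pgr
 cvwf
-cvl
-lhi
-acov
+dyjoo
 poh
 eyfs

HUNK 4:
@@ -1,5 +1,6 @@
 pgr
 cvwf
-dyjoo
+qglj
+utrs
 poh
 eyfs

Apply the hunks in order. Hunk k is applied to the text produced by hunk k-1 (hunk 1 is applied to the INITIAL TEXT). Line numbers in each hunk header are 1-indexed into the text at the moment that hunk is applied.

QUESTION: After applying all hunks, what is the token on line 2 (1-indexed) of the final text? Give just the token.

Answer: cvwf

Derivation:
Hunk 1: at line 3 remove [qyi] add [num] -> 7 lines: pgr djsl zqhot num acov poh eyfs
Hunk 2: at line 1 remove [djsl,zqhot,num] add [cvwf,cvl,lhi] -> 7 lines: pgr cvwf cvl lhi acov poh eyfs
Hunk 3: at line 1 remove [cvl,lhi,acov] add [dyjoo] -> 5 lines: pgr cvwf dyjoo poh eyfs
Hunk 4: at line 1 remove [dyjoo] add [qglj,utrs] -> 6 lines: pgr cvwf qglj utrs poh eyfs
Final line 2: cvwf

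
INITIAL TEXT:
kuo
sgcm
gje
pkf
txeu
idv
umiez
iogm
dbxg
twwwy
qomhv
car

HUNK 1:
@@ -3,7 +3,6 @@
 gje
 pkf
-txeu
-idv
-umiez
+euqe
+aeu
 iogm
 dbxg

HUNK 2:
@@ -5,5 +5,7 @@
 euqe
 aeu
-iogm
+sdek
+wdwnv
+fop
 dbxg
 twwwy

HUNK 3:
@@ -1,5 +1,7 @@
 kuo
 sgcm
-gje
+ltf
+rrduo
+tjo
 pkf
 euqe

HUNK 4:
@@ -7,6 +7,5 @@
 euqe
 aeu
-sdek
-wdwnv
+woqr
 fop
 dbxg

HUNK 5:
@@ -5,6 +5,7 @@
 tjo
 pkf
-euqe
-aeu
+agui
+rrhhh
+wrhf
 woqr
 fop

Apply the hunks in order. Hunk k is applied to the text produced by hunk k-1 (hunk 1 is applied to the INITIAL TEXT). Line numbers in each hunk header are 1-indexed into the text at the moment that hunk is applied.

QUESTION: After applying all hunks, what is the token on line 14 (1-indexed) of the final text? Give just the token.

Hunk 1: at line 3 remove [txeu,idv,umiez] add [euqe,aeu] -> 11 lines: kuo sgcm gje pkf euqe aeu iogm dbxg twwwy qomhv car
Hunk 2: at line 5 remove [iogm] add [sdek,wdwnv,fop] -> 13 lines: kuo sgcm gje pkf euqe aeu sdek wdwnv fop dbxg twwwy qomhv car
Hunk 3: at line 1 remove [gje] add [ltf,rrduo,tjo] -> 15 lines: kuo sgcm ltf rrduo tjo pkf euqe aeu sdek wdwnv fop dbxg twwwy qomhv car
Hunk 4: at line 7 remove [sdek,wdwnv] add [woqr] -> 14 lines: kuo sgcm ltf rrduo tjo pkf euqe aeu woqr fop dbxg twwwy qomhv car
Hunk 5: at line 5 remove [euqe,aeu] add [agui,rrhhh,wrhf] -> 15 lines: kuo sgcm ltf rrduo tjo pkf agui rrhhh wrhf woqr fop dbxg twwwy qomhv car
Final line 14: qomhv

Answer: qomhv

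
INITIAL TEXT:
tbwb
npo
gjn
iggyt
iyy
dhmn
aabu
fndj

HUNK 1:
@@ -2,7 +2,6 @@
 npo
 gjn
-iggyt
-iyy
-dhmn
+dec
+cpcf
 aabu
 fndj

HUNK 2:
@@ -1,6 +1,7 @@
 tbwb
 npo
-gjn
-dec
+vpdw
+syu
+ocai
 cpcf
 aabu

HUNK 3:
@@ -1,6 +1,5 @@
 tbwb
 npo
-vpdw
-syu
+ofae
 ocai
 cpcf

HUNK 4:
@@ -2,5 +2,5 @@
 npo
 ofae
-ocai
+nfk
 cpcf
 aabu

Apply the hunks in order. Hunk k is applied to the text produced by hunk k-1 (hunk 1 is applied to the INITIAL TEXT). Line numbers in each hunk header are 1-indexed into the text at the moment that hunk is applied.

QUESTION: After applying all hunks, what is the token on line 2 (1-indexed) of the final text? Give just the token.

Hunk 1: at line 2 remove [iggyt,iyy,dhmn] add [dec,cpcf] -> 7 lines: tbwb npo gjn dec cpcf aabu fndj
Hunk 2: at line 1 remove [gjn,dec] add [vpdw,syu,ocai] -> 8 lines: tbwb npo vpdw syu ocai cpcf aabu fndj
Hunk 3: at line 1 remove [vpdw,syu] add [ofae] -> 7 lines: tbwb npo ofae ocai cpcf aabu fndj
Hunk 4: at line 2 remove [ocai] add [nfk] -> 7 lines: tbwb npo ofae nfk cpcf aabu fndj
Final line 2: npo

Answer: npo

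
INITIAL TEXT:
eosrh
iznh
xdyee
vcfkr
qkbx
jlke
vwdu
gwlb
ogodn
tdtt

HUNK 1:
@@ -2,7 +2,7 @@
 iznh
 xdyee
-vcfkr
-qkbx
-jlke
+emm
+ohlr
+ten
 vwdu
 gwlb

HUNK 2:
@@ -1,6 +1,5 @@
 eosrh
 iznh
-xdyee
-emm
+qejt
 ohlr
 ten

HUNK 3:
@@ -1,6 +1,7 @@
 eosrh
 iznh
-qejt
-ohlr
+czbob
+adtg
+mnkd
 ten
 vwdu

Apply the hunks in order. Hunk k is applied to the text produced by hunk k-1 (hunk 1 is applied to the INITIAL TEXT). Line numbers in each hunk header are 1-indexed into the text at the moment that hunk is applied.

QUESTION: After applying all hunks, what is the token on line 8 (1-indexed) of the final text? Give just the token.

Hunk 1: at line 2 remove [vcfkr,qkbx,jlke] add [emm,ohlr,ten] -> 10 lines: eosrh iznh xdyee emm ohlr ten vwdu gwlb ogodn tdtt
Hunk 2: at line 1 remove [xdyee,emm] add [qejt] -> 9 lines: eosrh iznh qejt ohlr ten vwdu gwlb ogodn tdtt
Hunk 3: at line 1 remove [qejt,ohlr] add [czbob,adtg,mnkd] -> 10 lines: eosrh iznh czbob adtg mnkd ten vwdu gwlb ogodn tdtt
Final line 8: gwlb

Answer: gwlb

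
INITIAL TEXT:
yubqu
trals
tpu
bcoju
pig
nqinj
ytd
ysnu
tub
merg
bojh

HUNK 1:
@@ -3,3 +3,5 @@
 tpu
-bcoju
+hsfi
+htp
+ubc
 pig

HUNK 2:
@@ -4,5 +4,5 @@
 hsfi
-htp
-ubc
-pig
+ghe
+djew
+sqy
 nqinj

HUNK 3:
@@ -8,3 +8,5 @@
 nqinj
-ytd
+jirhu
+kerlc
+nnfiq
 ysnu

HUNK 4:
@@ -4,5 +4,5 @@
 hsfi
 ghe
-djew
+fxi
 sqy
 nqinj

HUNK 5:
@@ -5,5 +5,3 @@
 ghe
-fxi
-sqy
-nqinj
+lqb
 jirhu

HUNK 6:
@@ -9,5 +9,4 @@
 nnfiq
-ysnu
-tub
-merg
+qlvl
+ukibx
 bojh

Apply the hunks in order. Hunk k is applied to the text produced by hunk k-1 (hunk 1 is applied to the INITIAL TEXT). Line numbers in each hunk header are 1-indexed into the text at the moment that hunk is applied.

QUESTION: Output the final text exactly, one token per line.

Answer: yubqu
trals
tpu
hsfi
ghe
lqb
jirhu
kerlc
nnfiq
qlvl
ukibx
bojh

Derivation:
Hunk 1: at line 3 remove [bcoju] add [hsfi,htp,ubc] -> 13 lines: yubqu trals tpu hsfi htp ubc pig nqinj ytd ysnu tub merg bojh
Hunk 2: at line 4 remove [htp,ubc,pig] add [ghe,djew,sqy] -> 13 lines: yubqu trals tpu hsfi ghe djew sqy nqinj ytd ysnu tub merg bojh
Hunk 3: at line 8 remove [ytd] add [jirhu,kerlc,nnfiq] -> 15 lines: yubqu trals tpu hsfi ghe djew sqy nqinj jirhu kerlc nnfiq ysnu tub merg bojh
Hunk 4: at line 4 remove [djew] add [fxi] -> 15 lines: yubqu trals tpu hsfi ghe fxi sqy nqinj jirhu kerlc nnfiq ysnu tub merg bojh
Hunk 5: at line 5 remove [fxi,sqy,nqinj] add [lqb] -> 13 lines: yubqu trals tpu hsfi ghe lqb jirhu kerlc nnfiq ysnu tub merg bojh
Hunk 6: at line 9 remove [ysnu,tub,merg] add [qlvl,ukibx] -> 12 lines: yubqu trals tpu hsfi ghe lqb jirhu kerlc nnfiq qlvl ukibx bojh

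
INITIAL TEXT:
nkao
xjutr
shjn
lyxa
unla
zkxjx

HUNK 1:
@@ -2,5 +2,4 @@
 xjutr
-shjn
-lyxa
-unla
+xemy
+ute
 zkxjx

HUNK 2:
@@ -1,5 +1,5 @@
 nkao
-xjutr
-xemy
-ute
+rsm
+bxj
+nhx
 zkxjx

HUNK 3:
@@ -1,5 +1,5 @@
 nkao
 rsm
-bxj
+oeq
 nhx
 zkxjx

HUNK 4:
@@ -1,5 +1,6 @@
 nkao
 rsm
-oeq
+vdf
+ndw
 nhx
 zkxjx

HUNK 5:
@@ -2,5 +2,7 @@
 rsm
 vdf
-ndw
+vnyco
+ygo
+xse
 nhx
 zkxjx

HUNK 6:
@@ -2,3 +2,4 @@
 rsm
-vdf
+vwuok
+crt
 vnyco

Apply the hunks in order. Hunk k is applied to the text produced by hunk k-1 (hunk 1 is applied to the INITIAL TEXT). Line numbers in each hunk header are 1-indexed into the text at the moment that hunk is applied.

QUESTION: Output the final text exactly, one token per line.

Answer: nkao
rsm
vwuok
crt
vnyco
ygo
xse
nhx
zkxjx

Derivation:
Hunk 1: at line 2 remove [shjn,lyxa,unla] add [xemy,ute] -> 5 lines: nkao xjutr xemy ute zkxjx
Hunk 2: at line 1 remove [xjutr,xemy,ute] add [rsm,bxj,nhx] -> 5 lines: nkao rsm bxj nhx zkxjx
Hunk 3: at line 1 remove [bxj] add [oeq] -> 5 lines: nkao rsm oeq nhx zkxjx
Hunk 4: at line 1 remove [oeq] add [vdf,ndw] -> 6 lines: nkao rsm vdf ndw nhx zkxjx
Hunk 5: at line 2 remove [ndw] add [vnyco,ygo,xse] -> 8 lines: nkao rsm vdf vnyco ygo xse nhx zkxjx
Hunk 6: at line 2 remove [vdf] add [vwuok,crt] -> 9 lines: nkao rsm vwuok crt vnyco ygo xse nhx zkxjx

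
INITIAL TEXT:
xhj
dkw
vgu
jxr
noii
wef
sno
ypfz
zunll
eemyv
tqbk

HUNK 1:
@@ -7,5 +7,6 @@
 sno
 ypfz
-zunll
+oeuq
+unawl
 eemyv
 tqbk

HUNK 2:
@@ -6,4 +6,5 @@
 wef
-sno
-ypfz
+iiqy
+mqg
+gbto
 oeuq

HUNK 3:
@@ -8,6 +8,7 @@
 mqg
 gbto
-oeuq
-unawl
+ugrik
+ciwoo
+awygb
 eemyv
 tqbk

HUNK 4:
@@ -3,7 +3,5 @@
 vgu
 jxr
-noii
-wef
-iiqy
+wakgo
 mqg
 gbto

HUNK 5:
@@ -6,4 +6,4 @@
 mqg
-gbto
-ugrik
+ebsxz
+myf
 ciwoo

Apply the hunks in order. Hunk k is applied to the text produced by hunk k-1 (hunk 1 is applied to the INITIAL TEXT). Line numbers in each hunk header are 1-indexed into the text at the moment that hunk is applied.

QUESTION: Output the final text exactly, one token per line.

Answer: xhj
dkw
vgu
jxr
wakgo
mqg
ebsxz
myf
ciwoo
awygb
eemyv
tqbk

Derivation:
Hunk 1: at line 7 remove [zunll] add [oeuq,unawl] -> 12 lines: xhj dkw vgu jxr noii wef sno ypfz oeuq unawl eemyv tqbk
Hunk 2: at line 6 remove [sno,ypfz] add [iiqy,mqg,gbto] -> 13 lines: xhj dkw vgu jxr noii wef iiqy mqg gbto oeuq unawl eemyv tqbk
Hunk 3: at line 8 remove [oeuq,unawl] add [ugrik,ciwoo,awygb] -> 14 lines: xhj dkw vgu jxr noii wef iiqy mqg gbto ugrik ciwoo awygb eemyv tqbk
Hunk 4: at line 3 remove [noii,wef,iiqy] add [wakgo] -> 12 lines: xhj dkw vgu jxr wakgo mqg gbto ugrik ciwoo awygb eemyv tqbk
Hunk 5: at line 6 remove [gbto,ugrik] add [ebsxz,myf] -> 12 lines: xhj dkw vgu jxr wakgo mqg ebsxz myf ciwoo awygb eemyv tqbk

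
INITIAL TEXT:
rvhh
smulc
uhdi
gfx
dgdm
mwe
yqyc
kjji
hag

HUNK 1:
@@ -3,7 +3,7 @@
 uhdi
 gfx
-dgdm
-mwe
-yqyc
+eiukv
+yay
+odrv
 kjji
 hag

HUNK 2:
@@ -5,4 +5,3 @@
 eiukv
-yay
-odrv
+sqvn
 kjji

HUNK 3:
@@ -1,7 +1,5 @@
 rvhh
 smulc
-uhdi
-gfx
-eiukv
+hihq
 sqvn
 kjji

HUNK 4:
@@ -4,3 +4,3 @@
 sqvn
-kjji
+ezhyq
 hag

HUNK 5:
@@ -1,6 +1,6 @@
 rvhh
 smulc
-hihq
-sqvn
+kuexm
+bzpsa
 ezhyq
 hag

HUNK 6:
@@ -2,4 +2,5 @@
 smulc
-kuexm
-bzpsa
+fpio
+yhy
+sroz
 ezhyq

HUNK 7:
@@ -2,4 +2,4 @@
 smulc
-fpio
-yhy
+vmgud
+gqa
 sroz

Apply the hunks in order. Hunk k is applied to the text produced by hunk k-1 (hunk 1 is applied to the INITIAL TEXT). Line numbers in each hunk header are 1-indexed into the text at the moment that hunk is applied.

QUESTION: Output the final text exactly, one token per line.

Hunk 1: at line 3 remove [dgdm,mwe,yqyc] add [eiukv,yay,odrv] -> 9 lines: rvhh smulc uhdi gfx eiukv yay odrv kjji hag
Hunk 2: at line 5 remove [yay,odrv] add [sqvn] -> 8 lines: rvhh smulc uhdi gfx eiukv sqvn kjji hag
Hunk 3: at line 1 remove [uhdi,gfx,eiukv] add [hihq] -> 6 lines: rvhh smulc hihq sqvn kjji hag
Hunk 4: at line 4 remove [kjji] add [ezhyq] -> 6 lines: rvhh smulc hihq sqvn ezhyq hag
Hunk 5: at line 1 remove [hihq,sqvn] add [kuexm,bzpsa] -> 6 lines: rvhh smulc kuexm bzpsa ezhyq hag
Hunk 6: at line 2 remove [kuexm,bzpsa] add [fpio,yhy,sroz] -> 7 lines: rvhh smulc fpio yhy sroz ezhyq hag
Hunk 7: at line 2 remove [fpio,yhy] add [vmgud,gqa] -> 7 lines: rvhh smulc vmgud gqa sroz ezhyq hag

Answer: rvhh
smulc
vmgud
gqa
sroz
ezhyq
hag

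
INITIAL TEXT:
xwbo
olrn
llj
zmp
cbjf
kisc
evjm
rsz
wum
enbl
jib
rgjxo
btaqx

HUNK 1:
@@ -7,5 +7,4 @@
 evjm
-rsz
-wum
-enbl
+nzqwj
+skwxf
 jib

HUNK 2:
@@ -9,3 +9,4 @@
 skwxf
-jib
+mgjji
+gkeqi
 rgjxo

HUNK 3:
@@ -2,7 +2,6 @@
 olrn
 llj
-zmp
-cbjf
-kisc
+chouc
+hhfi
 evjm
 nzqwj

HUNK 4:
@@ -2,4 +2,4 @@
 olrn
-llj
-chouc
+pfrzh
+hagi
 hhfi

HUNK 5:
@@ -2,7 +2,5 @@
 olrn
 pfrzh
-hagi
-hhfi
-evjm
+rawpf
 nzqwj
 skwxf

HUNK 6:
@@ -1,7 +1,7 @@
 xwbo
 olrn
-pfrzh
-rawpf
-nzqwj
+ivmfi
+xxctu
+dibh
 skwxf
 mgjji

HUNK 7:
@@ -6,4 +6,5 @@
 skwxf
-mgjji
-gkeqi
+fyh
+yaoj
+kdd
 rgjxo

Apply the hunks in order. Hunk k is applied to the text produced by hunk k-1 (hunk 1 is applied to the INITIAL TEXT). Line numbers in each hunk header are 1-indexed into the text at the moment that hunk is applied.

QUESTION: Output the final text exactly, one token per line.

Answer: xwbo
olrn
ivmfi
xxctu
dibh
skwxf
fyh
yaoj
kdd
rgjxo
btaqx

Derivation:
Hunk 1: at line 7 remove [rsz,wum,enbl] add [nzqwj,skwxf] -> 12 lines: xwbo olrn llj zmp cbjf kisc evjm nzqwj skwxf jib rgjxo btaqx
Hunk 2: at line 9 remove [jib] add [mgjji,gkeqi] -> 13 lines: xwbo olrn llj zmp cbjf kisc evjm nzqwj skwxf mgjji gkeqi rgjxo btaqx
Hunk 3: at line 2 remove [zmp,cbjf,kisc] add [chouc,hhfi] -> 12 lines: xwbo olrn llj chouc hhfi evjm nzqwj skwxf mgjji gkeqi rgjxo btaqx
Hunk 4: at line 2 remove [llj,chouc] add [pfrzh,hagi] -> 12 lines: xwbo olrn pfrzh hagi hhfi evjm nzqwj skwxf mgjji gkeqi rgjxo btaqx
Hunk 5: at line 2 remove [hagi,hhfi,evjm] add [rawpf] -> 10 lines: xwbo olrn pfrzh rawpf nzqwj skwxf mgjji gkeqi rgjxo btaqx
Hunk 6: at line 1 remove [pfrzh,rawpf,nzqwj] add [ivmfi,xxctu,dibh] -> 10 lines: xwbo olrn ivmfi xxctu dibh skwxf mgjji gkeqi rgjxo btaqx
Hunk 7: at line 6 remove [mgjji,gkeqi] add [fyh,yaoj,kdd] -> 11 lines: xwbo olrn ivmfi xxctu dibh skwxf fyh yaoj kdd rgjxo btaqx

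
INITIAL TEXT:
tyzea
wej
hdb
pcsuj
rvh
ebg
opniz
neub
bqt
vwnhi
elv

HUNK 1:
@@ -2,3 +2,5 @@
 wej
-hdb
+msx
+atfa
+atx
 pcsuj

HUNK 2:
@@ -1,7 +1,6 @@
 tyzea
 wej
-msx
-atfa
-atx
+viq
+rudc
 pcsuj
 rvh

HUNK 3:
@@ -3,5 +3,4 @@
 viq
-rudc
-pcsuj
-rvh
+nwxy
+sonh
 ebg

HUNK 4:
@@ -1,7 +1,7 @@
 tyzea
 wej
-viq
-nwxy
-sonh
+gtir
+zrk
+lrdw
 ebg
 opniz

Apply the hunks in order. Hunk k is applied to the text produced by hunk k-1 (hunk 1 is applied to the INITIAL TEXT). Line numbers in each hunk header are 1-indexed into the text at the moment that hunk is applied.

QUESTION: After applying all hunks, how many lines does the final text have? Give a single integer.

Hunk 1: at line 2 remove [hdb] add [msx,atfa,atx] -> 13 lines: tyzea wej msx atfa atx pcsuj rvh ebg opniz neub bqt vwnhi elv
Hunk 2: at line 1 remove [msx,atfa,atx] add [viq,rudc] -> 12 lines: tyzea wej viq rudc pcsuj rvh ebg opniz neub bqt vwnhi elv
Hunk 3: at line 3 remove [rudc,pcsuj,rvh] add [nwxy,sonh] -> 11 lines: tyzea wej viq nwxy sonh ebg opniz neub bqt vwnhi elv
Hunk 4: at line 1 remove [viq,nwxy,sonh] add [gtir,zrk,lrdw] -> 11 lines: tyzea wej gtir zrk lrdw ebg opniz neub bqt vwnhi elv
Final line count: 11

Answer: 11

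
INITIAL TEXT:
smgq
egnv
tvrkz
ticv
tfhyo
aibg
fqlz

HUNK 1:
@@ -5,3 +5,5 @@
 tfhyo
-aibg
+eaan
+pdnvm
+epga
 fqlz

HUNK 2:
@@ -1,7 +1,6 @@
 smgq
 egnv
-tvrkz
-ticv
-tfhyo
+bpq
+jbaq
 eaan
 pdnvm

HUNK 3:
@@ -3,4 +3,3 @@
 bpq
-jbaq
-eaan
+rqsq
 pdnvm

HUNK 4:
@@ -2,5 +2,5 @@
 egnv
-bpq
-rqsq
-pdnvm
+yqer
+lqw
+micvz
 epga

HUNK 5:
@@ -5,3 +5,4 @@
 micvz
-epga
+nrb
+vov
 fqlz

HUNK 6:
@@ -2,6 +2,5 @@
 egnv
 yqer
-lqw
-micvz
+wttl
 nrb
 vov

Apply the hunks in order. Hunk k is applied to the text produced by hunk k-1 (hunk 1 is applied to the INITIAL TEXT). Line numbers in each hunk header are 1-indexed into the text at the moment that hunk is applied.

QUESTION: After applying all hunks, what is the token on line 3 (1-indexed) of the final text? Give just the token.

Answer: yqer

Derivation:
Hunk 1: at line 5 remove [aibg] add [eaan,pdnvm,epga] -> 9 lines: smgq egnv tvrkz ticv tfhyo eaan pdnvm epga fqlz
Hunk 2: at line 1 remove [tvrkz,ticv,tfhyo] add [bpq,jbaq] -> 8 lines: smgq egnv bpq jbaq eaan pdnvm epga fqlz
Hunk 3: at line 3 remove [jbaq,eaan] add [rqsq] -> 7 lines: smgq egnv bpq rqsq pdnvm epga fqlz
Hunk 4: at line 2 remove [bpq,rqsq,pdnvm] add [yqer,lqw,micvz] -> 7 lines: smgq egnv yqer lqw micvz epga fqlz
Hunk 5: at line 5 remove [epga] add [nrb,vov] -> 8 lines: smgq egnv yqer lqw micvz nrb vov fqlz
Hunk 6: at line 2 remove [lqw,micvz] add [wttl] -> 7 lines: smgq egnv yqer wttl nrb vov fqlz
Final line 3: yqer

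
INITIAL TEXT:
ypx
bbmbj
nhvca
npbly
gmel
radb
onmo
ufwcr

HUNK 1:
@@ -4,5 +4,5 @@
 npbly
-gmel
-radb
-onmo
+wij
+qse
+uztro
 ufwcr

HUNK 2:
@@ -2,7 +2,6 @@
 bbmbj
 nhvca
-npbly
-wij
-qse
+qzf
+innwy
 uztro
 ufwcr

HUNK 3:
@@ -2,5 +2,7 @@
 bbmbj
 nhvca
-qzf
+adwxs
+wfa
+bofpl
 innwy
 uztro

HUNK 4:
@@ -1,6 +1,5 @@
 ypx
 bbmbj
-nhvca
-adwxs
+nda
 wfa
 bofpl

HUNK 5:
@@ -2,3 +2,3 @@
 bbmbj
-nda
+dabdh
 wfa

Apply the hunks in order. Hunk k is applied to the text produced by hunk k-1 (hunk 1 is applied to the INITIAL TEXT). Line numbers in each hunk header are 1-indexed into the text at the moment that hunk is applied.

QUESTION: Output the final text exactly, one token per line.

Hunk 1: at line 4 remove [gmel,radb,onmo] add [wij,qse,uztro] -> 8 lines: ypx bbmbj nhvca npbly wij qse uztro ufwcr
Hunk 2: at line 2 remove [npbly,wij,qse] add [qzf,innwy] -> 7 lines: ypx bbmbj nhvca qzf innwy uztro ufwcr
Hunk 3: at line 2 remove [qzf] add [adwxs,wfa,bofpl] -> 9 lines: ypx bbmbj nhvca adwxs wfa bofpl innwy uztro ufwcr
Hunk 4: at line 1 remove [nhvca,adwxs] add [nda] -> 8 lines: ypx bbmbj nda wfa bofpl innwy uztro ufwcr
Hunk 5: at line 2 remove [nda] add [dabdh] -> 8 lines: ypx bbmbj dabdh wfa bofpl innwy uztro ufwcr

Answer: ypx
bbmbj
dabdh
wfa
bofpl
innwy
uztro
ufwcr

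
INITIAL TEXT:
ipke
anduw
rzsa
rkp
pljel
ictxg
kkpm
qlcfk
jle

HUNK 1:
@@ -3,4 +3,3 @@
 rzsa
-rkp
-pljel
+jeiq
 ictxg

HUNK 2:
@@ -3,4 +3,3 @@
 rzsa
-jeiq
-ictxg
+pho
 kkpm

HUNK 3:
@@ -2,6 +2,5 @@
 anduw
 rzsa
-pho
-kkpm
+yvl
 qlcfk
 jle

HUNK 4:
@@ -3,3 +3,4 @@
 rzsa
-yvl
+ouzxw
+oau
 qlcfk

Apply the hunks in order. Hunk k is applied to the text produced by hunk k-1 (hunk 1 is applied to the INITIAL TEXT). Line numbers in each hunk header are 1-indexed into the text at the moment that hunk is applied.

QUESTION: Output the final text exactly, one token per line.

Hunk 1: at line 3 remove [rkp,pljel] add [jeiq] -> 8 lines: ipke anduw rzsa jeiq ictxg kkpm qlcfk jle
Hunk 2: at line 3 remove [jeiq,ictxg] add [pho] -> 7 lines: ipke anduw rzsa pho kkpm qlcfk jle
Hunk 3: at line 2 remove [pho,kkpm] add [yvl] -> 6 lines: ipke anduw rzsa yvl qlcfk jle
Hunk 4: at line 3 remove [yvl] add [ouzxw,oau] -> 7 lines: ipke anduw rzsa ouzxw oau qlcfk jle

Answer: ipke
anduw
rzsa
ouzxw
oau
qlcfk
jle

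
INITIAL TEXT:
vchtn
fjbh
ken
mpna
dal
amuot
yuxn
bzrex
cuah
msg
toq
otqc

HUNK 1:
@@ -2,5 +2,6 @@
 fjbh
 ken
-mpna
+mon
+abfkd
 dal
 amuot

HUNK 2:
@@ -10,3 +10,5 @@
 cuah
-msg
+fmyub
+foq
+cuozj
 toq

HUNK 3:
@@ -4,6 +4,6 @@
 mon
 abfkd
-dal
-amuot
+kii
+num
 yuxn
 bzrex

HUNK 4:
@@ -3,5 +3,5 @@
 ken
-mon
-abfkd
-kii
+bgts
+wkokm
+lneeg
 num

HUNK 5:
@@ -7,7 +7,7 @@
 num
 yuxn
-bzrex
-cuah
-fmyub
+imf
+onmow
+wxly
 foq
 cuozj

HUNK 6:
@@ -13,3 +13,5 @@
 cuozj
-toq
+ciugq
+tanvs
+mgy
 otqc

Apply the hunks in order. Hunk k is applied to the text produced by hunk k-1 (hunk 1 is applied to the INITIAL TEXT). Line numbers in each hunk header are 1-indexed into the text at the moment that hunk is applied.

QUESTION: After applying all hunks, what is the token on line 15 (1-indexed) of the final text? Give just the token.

Hunk 1: at line 2 remove [mpna] add [mon,abfkd] -> 13 lines: vchtn fjbh ken mon abfkd dal amuot yuxn bzrex cuah msg toq otqc
Hunk 2: at line 10 remove [msg] add [fmyub,foq,cuozj] -> 15 lines: vchtn fjbh ken mon abfkd dal amuot yuxn bzrex cuah fmyub foq cuozj toq otqc
Hunk 3: at line 4 remove [dal,amuot] add [kii,num] -> 15 lines: vchtn fjbh ken mon abfkd kii num yuxn bzrex cuah fmyub foq cuozj toq otqc
Hunk 4: at line 3 remove [mon,abfkd,kii] add [bgts,wkokm,lneeg] -> 15 lines: vchtn fjbh ken bgts wkokm lneeg num yuxn bzrex cuah fmyub foq cuozj toq otqc
Hunk 5: at line 7 remove [bzrex,cuah,fmyub] add [imf,onmow,wxly] -> 15 lines: vchtn fjbh ken bgts wkokm lneeg num yuxn imf onmow wxly foq cuozj toq otqc
Hunk 6: at line 13 remove [toq] add [ciugq,tanvs,mgy] -> 17 lines: vchtn fjbh ken bgts wkokm lneeg num yuxn imf onmow wxly foq cuozj ciugq tanvs mgy otqc
Final line 15: tanvs

Answer: tanvs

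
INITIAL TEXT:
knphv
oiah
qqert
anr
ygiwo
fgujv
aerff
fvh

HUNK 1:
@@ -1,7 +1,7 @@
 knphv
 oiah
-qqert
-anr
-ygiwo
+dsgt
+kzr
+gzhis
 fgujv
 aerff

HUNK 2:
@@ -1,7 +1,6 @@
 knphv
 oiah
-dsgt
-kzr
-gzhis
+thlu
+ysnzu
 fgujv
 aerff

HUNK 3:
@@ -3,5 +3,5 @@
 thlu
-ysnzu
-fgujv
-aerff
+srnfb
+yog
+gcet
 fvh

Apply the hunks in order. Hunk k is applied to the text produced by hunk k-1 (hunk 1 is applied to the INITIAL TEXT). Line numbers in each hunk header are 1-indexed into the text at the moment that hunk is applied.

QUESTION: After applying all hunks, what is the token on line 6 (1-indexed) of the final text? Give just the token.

Hunk 1: at line 1 remove [qqert,anr,ygiwo] add [dsgt,kzr,gzhis] -> 8 lines: knphv oiah dsgt kzr gzhis fgujv aerff fvh
Hunk 2: at line 1 remove [dsgt,kzr,gzhis] add [thlu,ysnzu] -> 7 lines: knphv oiah thlu ysnzu fgujv aerff fvh
Hunk 3: at line 3 remove [ysnzu,fgujv,aerff] add [srnfb,yog,gcet] -> 7 lines: knphv oiah thlu srnfb yog gcet fvh
Final line 6: gcet

Answer: gcet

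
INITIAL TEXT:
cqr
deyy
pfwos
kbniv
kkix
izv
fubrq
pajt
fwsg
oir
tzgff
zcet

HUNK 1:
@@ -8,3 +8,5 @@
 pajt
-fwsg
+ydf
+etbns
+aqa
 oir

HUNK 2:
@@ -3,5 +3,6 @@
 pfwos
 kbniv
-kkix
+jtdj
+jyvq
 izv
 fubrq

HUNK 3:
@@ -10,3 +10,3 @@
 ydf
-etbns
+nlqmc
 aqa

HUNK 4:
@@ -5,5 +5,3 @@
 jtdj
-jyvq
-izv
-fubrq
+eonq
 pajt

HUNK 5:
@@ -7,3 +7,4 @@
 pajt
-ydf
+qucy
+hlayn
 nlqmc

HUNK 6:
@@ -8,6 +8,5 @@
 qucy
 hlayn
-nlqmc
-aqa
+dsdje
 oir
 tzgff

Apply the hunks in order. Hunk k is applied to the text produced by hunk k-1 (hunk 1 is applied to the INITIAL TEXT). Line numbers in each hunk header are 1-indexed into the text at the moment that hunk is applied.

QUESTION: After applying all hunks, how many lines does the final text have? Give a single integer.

Hunk 1: at line 8 remove [fwsg] add [ydf,etbns,aqa] -> 14 lines: cqr deyy pfwos kbniv kkix izv fubrq pajt ydf etbns aqa oir tzgff zcet
Hunk 2: at line 3 remove [kkix] add [jtdj,jyvq] -> 15 lines: cqr deyy pfwos kbniv jtdj jyvq izv fubrq pajt ydf etbns aqa oir tzgff zcet
Hunk 3: at line 10 remove [etbns] add [nlqmc] -> 15 lines: cqr deyy pfwos kbniv jtdj jyvq izv fubrq pajt ydf nlqmc aqa oir tzgff zcet
Hunk 4: at line 5 remove [jyvq,izv,fubrq] add [eonq] -> 13 lines: cqr deyy pfwos kbniv jtdj eonq pajt ydf nlqmc aqa oir tzgff zcet
Hunk 5: at line 7 remove [ydf] add [qucy,hlayn] -> 14 lines: cqr deyy pfwos kbniv jtdj eonq pajt qucy hlayn nlqmc aqa oir tzgff zcet
Hunk 6: at line 8 remove [nlqmc,aqa] add [dsdje] -> 13 lines: cqr deyy pfwos kbniv jtdj eonq pajt qucy hlayn dsdje oir tzgff zcet
Final line count: 13

Answer: 13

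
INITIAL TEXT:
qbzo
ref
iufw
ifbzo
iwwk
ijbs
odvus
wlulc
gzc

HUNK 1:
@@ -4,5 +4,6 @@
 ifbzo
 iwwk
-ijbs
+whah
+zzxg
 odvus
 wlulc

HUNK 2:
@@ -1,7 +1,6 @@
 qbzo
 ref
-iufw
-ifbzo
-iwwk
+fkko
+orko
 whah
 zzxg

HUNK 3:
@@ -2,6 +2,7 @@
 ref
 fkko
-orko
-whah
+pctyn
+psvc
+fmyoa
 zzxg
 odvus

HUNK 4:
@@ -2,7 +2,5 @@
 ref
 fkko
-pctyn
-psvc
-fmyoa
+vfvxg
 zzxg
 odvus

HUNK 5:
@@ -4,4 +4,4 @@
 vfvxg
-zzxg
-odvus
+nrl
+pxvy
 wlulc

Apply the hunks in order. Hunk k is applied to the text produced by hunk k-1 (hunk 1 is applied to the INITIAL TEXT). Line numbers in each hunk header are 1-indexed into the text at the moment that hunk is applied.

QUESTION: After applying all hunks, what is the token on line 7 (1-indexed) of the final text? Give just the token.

Answer: wlulc

Derivation:
Hunk 1: at line 4 remove [ijbs] add [whah,zzxg] -> 10 lines: qbzo ref iufw ifbzo iwwk whah zzxg odvus wlulc gzc
Hunk 2: at line 1 remove [iufw,ifbzo,iwwk] add [fkko,orko] -> 9 lines: qbzo ref fkko orko whah zzxg odvus wlulc gzc
Hunk 3: at line 2 remove [orko,whah] add [pctyn,psvc,fmyoa] -> 10 lines: qbzo ref fkko pctyn psvc fmyoa zzxg odvus wlulc gzc
Hunk 4: at line 2 remove [pctyn,psvc,fmyoa] add [vfvxg] -> 8 lines: qbzo ref fkko vfvxg zzxg odvus wlulc gzc
Hunk 5: at line 4 remove [zzxg,odvus] add [nrl,pxvy] -> 8 lines: qbzo ref fkko vfvxg nrl pxvy wlulc gzc
Final line 7: wlulc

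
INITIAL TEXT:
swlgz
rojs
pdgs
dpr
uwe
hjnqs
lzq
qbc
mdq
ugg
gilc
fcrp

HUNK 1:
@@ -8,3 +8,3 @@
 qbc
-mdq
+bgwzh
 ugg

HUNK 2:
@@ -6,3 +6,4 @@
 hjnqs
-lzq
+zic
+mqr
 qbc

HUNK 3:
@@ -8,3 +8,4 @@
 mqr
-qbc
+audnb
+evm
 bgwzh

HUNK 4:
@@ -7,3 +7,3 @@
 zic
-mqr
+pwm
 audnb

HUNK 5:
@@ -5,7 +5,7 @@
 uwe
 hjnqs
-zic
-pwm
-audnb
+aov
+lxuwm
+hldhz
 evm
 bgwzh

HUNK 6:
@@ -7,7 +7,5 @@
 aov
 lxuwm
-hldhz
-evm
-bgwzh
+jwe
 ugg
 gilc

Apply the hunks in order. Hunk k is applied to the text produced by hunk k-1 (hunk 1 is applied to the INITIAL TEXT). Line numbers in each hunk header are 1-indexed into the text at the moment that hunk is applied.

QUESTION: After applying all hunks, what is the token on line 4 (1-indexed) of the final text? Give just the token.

Hunk 1: at line 8 remove [mdq] add [bgwzh] -> 12 lines: swlgz rojs pdgs dpr uwe hjnqs lzq qbc bgwzh ugg gilc fcrp
Hunk 2: at line 6 remove [lzq] add [zic,mqr] -> 13 lines: swlgz rojs pdgs dpr uwe hjnqs zic mqr qbc bgwzh ugg gilc fcrp
Hunk 3: at line 8 remove [qbc] add [audnb,evm] -> 14 lines: swlgz rojs pdgs dpr uwe hjnqs zic mqr audnb evm bgwzh ugg gilc fcrp
Hunk 4: at line 7 remove [mqr] add [pwm] -> 14 lines: swlgz rojs pdgs dpr uwe hjnqs zic pwm audnb evm bgwzh ugg gilc fcrp
Hunk 5: at line 5 remove [zic,pwm,audnb] add [aov,lxuwm,hldhz] -> 14 lines: swlgz rojs pdgs dpr uwe hjnqs aov lxuwm hldhz evm bgwzh ugg gilc fcrp
Hunk 6: at line 7 remove [hldhz,evm,bgwzh] add [jwe] -> 12 lines: swlgz rojs pdgs dpr uwe hjnqs aov lxuwm jwe ugg gilc fcrp
Final line 4: dpr

Answer: dpr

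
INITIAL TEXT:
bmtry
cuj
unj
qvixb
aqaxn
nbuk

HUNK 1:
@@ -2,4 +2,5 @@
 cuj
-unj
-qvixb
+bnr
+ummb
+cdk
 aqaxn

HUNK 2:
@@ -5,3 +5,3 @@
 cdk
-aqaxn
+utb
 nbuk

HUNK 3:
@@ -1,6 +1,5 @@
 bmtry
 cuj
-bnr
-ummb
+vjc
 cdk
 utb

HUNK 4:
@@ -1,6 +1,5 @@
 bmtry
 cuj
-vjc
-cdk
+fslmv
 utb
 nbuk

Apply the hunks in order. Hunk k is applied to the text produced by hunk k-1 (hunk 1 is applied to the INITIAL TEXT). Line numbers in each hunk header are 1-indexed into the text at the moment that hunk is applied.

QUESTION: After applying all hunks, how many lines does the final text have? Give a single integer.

Hunk 1: at line 2 remove [unj,qvixb] add [bnr,ummb,cdk] -> 7 lines: bmtry cuj bnr ummb cdk aqaxn nbuk
Hunk 2: at line 5 remove [aqaxn] add [utb] -> 7 lines: bmtry cuj bnr ummb cdk utb nbuk
Hunk 3: at line 1 remove [bnr,ummb] add [vjc] -> 6 lines: bmtry cuj vjc cdk utb nbuk
Hunk 4: at line 1 remove [vjc,cdk] add [fslmv] -> 5 lines: bmtry cuj fslmv utb nbuk
Final line count: 5

Answer: 5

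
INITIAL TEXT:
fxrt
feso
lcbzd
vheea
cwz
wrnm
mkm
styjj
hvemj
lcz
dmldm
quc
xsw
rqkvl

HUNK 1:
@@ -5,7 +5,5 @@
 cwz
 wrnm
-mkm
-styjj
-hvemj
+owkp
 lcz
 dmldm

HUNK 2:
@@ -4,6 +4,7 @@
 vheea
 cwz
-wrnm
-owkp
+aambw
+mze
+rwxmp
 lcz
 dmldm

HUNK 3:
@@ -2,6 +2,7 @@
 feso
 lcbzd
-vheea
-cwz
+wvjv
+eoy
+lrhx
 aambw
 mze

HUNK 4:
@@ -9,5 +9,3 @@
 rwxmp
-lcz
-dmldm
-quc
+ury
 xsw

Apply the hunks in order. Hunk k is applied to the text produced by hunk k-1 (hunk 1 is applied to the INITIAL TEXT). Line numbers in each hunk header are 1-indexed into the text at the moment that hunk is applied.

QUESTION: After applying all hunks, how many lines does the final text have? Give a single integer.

Answer: 12

Derivation:
Hunk 1: at line 5 remove [mkm,styjj,hvemj] add [owkp] -> 12 lines: fxrt feso lcbzd vheea cwz wrnm owkp lcz dmldm quc xsw rqkvl
Hunk 2: at line 4 remove [wrnm,owkp] add [aambw,mze,rwxmp] -> 13 lines: fxrt feso lcbzd vheea cwz aambw mze rwxmp lcz dmldm quc xsw rqkvl
Hunk 3: at line 2 remove [vheea,cwz] add [wvjv,eoy,lrhx] -> 14 lines: fxrt feso lcbzd wvjv eoy lrhx aambw mze rwxmp lcz dmldm quc xsw rqkvl
Hunk 4: at line 9 remove [lcz,dmldm,quc] add [ury] -> 12 lines: fxrt feso lcbzd wvjv eoy lrhx aambw mze rwxmp ury xsw rqkvl
Final line count: 12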